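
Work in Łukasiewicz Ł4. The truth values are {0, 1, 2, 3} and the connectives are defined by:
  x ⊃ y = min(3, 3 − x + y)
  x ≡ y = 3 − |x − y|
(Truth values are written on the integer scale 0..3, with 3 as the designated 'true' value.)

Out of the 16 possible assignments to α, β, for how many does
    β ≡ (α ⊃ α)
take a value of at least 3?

α = 0, β = 0 ↦ 0  <
α = 0, β = 1 ↦ 1  <
α = 0, β = 2 ↦ 2  <
α = 0, β = 3 ↦ 3  ≥
α = 1, β = 0 ↦ 0  <
α = 1, β = 1 ↦ 1  <
α = 1, β = 2 ↦ 2  <
α = 1, β = 3 ↦ 3  ≥
α = 2, β = 0 ↦ 0  <
α = 2, β = 1 ↦ 1  <
α = 2, β = 2 ↦ 2  <
α = 2, β = 3 ↦ 3  ≥
α = 3, β = 0 ↦ 0  <
α = 3, β = 1 ↦ 1  <
α = 3, β = 2 ↦ 2  <
α = 3, β = 3 ↦ 3  ≥
So 4 of the 16 assignments meet the threshold.

4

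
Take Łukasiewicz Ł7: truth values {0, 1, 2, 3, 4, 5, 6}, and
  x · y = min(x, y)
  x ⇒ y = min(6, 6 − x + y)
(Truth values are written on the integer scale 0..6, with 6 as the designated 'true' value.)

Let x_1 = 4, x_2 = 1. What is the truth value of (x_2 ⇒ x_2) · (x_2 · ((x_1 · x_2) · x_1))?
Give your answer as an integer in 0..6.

1

x_2 ⇒ x_2 = 1 ⇒ 1 = 6
x_1 · x_2 = 4 · 1 = 1
(x_1 · x_2) · x_1 = 1 · 4 = 1
x_2 · ((x_1 · x_2) · x_1) = 1 · 1 = 1
(x_2 ⇒ x_2) · (x_2 · ((x_1 · x_2) · x_1)) = 6 · 1 = 1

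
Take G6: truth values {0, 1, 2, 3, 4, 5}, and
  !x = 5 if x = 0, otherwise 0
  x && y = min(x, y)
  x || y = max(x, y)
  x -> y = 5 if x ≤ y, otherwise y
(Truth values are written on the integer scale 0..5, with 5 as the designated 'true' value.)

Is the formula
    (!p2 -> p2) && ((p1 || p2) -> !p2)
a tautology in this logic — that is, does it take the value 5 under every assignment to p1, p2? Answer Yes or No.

Counterexample: take p1 = 0, p2 = 0.
!p2 = !0 = 5
!p2 -> p2 = 5 -> 0 = 0
p1 || p2 = 0 || 0 = 0
!p2 = !0 = 5
(p1 || p2) -> !p2 = 0 -> 5 = 5
(!p2 -> p2) && ((p1 || p2) -> !p2) = 0 && 5 = 0
This gives 0 ≠ 5.

No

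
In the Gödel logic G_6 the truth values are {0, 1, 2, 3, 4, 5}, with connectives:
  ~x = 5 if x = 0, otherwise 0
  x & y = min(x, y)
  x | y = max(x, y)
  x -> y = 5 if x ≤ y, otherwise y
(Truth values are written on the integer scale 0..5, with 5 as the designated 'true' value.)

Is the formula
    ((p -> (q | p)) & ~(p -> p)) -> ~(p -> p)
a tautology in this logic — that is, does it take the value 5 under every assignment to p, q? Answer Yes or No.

Yes

At p = 1, q = 5, for instance:
q | p = 5 | 1 = 5
p -> (q | p) = 1 -> 5 = 5
p -> p = 1 -> 1 = 5
~(p -> p) = ~5 = 0
(p -> (q | p)) & ~(p -> p) = 5 & 0 = 0
((p -> (q | p)) & ~(p -> p)) -> ~(p -> p) = 0 -> 0 = 5
and checking the remaining 35 assignments likewise gives ≥ 5 in every case.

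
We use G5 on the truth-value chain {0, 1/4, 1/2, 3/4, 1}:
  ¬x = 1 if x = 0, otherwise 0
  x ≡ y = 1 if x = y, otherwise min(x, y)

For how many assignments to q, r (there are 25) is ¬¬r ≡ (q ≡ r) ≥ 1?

value 1: 8 assignments (counts)
value 3/4: 2 assignments
value 1/2: 4 assignments
value 1/4: 6 assignments
value 0: 5 assignments
So 8 of the 25 assignments meet the threshold.

8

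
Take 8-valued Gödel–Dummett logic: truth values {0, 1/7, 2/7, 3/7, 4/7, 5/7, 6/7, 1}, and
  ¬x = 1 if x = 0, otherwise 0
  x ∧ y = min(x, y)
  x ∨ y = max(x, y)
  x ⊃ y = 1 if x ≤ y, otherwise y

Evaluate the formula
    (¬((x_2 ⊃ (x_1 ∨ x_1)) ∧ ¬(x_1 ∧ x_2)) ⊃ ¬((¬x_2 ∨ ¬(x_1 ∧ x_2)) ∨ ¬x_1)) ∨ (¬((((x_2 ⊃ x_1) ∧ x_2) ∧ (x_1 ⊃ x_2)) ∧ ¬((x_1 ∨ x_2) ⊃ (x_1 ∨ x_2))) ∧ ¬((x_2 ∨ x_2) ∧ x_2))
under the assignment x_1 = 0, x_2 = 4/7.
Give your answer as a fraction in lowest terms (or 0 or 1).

0

x_1 ∨ x_1 = 0 ∨ 0 = 0
x_2 ⊃ (x_1 ∨ x_1) = 4/7 ⊃ 0 = 0
x_1 ∧ x_2 = 0 ∧ 4/7 = 0
¬(x_1 ∧ x_2) = ¬0 = 1
(x_2 ⊃ (x_1 ∨ x_1)) ∧ ¬(x_1 ∧ x_2) = 0 ∧ 1 = 0
¬((x_2 ⊃ (x_1 ∨ x_1)) ∧ ¬(x_1 ∧ x_2)) = ¬0 = 1
¬x_2 = ¬4/7 = 0
x_1 ∧ x_2 = 0 ∧ 4/7 = 0
¬(x_1 ∧ x_2) = ¬0 = 1
¬x_2 ∨ ¬(x_1 ∧ x_2) = 0 ∨ 1 = 1
¬x_1 = ¬0 = 1
(¬x_2 ∨ ¬(x_1 ∧ x_2)) ∨ ¬x_1 = 1 ∨ 1 = 1
¬((¬x_2 ∨ ¬(x_1 ∧ x_2)) ∨ ¬x_1) = ¬1 = 0
¬((x_2 ⊃ (x_1 ∨ x_1)) ∧ ¬(x_1 ∧ x_2)) ⊃ ¬((¬x_2 ∨ ¬(x_1 ∧ x_2)) ∨ ¬x_1) = 1 ⊃ 0 = 0
x_2 ⊃ x_1 = 4/7 ⊃ 0 = 0
(x_2 ⊃ x_1) ∧ x_2 = 0 ∧ 4/7 = 0
x_1 ⊃ x_2 = 0 ⊃ 4/7 = 1
((x_2 ⊃ x_1) ∧ x_2) ∧ (x_1 ⊃ x_2) = 0 ∧ 1 = 0
x_1 ∨ x_2 = 0 ∨ 4/7 = 4/7
x_1 ∨ x_2 = 0 ∨ 4/7 = 4/7
(x_1 ∨ x_2) ⊃ (x_1 ∨ x_2) = 4/7 ⊃ 4/7 = 1
¬((x_1 ∨ x_2) ⊃ (x_1 ∨ x_2)) = ¬1 = 0
(((x_2 ⊃ x_1) ∧ x_2) ∧ (x_1 ⊃ x_2)) ∧ ¬((x_1 ∨ x_2) ⊃ (x_1 ∨ x_2)) = 0 ∧ 0 = 0
¬((((x_2 ⊃ x_1) ∧ x_2) ∧ (x_1 ⊃ x_2)) ∧ ¬((x_1 ∨ x_2) ⊃ (x_1 ∨ x_2))) = ¬0 = 1
x_2 ∨ x_2 = 4/7 ∨ 4/7 = 4/7
(x_2 ∨ x_2) ∧ x_2 = 4/7 ∧ 4/7 = 4/7
¬((x_2 ∨ x_2) ∧ x_2) = ¬4/7 = 0
¬((((x_2 ⊃ x_1) ∧ x_2) ∧ (x_1 ⊃ x_2)) ∧ ¬((x_1 ∨ x_2) ⊃ (x_1 ∨ x_2))) ∧ ¬((x_2 ∨ x_2) ∧ x_2) = 1 ∧ 0 = 0
(¬((x_2 ⊃ (x_1 ∨ x_1)) ∧ ¬(x_1 ∧ x_2)) ⊃ ¬((¬x_2 ∨ ¬(x_1 ∧ x_2)) ∨ ¬x_1)) ∨ (¬((((x_2 ⊃ x_1) ∧ x_2) ∧ (x_1 ⊃ x_2)) ∧ ¬((x_1 ∨ x_2) ⊃ (x_1 ∨ x_2))) ∧ ¬((x_2 ∨ x_2) ∧ x_2)) = 0 ∨ 0 = 0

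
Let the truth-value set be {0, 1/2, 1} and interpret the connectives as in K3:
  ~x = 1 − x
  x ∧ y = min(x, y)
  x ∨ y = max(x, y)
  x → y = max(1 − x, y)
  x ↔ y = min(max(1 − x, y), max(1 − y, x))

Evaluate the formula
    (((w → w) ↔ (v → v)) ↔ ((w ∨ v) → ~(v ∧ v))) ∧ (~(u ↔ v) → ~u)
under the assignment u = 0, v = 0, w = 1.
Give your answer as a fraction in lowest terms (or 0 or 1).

1

w → w = 1 → 1 = 1
v → v = 0 → 0 = 1
(w → w) ↔ (v → v) = 1 ↔ 1 = 1
w ∨ v = 1 ∨ 0 = 1
v ∧ v = 0 ∧ 0 = 0
~(v ∧ v) = ~0 = 1
(w ∨ v) → ~(v ∧ v) = 1 → 1 = 1
((w → w) ↔ (v → v)) ↔ ((w ∨ v) → ~(v ∧ v)) = 1 ↔ 1 = 1
u ↔ v = 0 ↔ 0 = 1
~(u ↔ v) = ~1 = 0
~u = ~0 = 1
~(u ↔ v) → ~u = 0 → 1 = 1
(((w → w) ↔ (v → v)) ↔ ((w ∨ v) → ~(v ∧ v))) ∧ (~(u ↔ v) → ~u) = 1 ∧ 1 = 1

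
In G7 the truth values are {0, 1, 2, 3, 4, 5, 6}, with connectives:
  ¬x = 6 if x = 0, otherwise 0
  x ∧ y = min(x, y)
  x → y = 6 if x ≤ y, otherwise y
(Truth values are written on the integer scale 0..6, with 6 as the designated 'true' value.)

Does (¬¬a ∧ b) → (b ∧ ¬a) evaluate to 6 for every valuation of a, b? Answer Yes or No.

Counterexample: take a = 1, b = 1.
¬a = ¬1 = 0
¬¬a = ¬0 = 6
¬¬a ∧ b = 6 ∧ 1 = 1
¬a = ¬1 = 0
b ∧ ¬a = 1 ∧ 0 = 0
(¬¬a ∧ b) → (b ∧ ¬a) = 1 → 0 = 0
This gives 0 ≠ 6.

No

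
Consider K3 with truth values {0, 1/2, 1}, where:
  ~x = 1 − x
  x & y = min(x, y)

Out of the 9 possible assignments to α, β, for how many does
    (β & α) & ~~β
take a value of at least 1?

1

α = 0, β = 0 ↦ 0  <
α = 0, β = 1/2 ↦ 0  <
α = 0, β = 1 ↦ 0  <
α = 1/2, β = 0 ↦ 0  <
α = 1/2, β = 1/2 ↦ 1/2  <
α = 1/2, β = 1 ↦ 1/2  <
α = 1, β = 0 ↦ 0  <
α = 1, β = 1/2 ↦ 1/2  <
α = 1, β = 1 ↦ 1  ≥
So 1 of the 9 assignments meets the threshold.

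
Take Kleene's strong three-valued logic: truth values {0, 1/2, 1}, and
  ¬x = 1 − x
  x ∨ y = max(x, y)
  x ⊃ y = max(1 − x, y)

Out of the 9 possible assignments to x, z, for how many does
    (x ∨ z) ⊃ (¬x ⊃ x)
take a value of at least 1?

4

x = 0, z = 0 ↦ 1  ≥
x = 0, z = 1/2 ↦ 1/2  <
x = 0, z = 1 ↦ 0  <
x = 1/2, z = 0 ↦ 1/2  <
x = 1/2, z = 1/2 ↦ 1/2  <
x = 1/2, z = 1 ↦ 1/2  <
x = 1, z = 0 ↦ 1  ≥
x = 1, z = 1/2 ↦ 1  ≥
x = 1, z = 1 ↦ 1  ≥
So 4 of the 9 assignments meet the threshold.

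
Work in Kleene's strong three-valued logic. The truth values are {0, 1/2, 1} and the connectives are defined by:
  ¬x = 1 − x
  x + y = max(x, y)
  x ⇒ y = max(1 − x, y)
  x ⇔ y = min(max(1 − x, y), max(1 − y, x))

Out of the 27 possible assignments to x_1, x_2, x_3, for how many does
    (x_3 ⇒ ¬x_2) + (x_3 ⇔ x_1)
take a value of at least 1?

17

value 1: 17 assignments (counts)
value 1/2: 9 assignments
value 0: 1 assignment
So 17 of the 27 assignments meet the threshold.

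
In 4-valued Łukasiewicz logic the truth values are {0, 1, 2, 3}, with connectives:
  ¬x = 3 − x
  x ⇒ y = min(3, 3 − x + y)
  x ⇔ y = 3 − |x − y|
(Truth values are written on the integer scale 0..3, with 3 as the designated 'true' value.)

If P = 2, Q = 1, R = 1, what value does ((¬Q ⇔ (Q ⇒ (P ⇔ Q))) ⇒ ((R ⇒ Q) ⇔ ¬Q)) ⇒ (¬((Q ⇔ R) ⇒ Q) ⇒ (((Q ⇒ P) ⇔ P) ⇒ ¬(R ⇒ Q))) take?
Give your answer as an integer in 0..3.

¬Q = ¬1 = 2
P ⇔ Q = 2 ⇔ 1 = 2
Q ⇒ (P ⇔ Q) = 1 ⇒ 2 = 3
¬Q ⇔ (Q ⇒ (P ⇔ Q)) = 2 ⇔ 3 = 2
R ⇒ Q = 1 ⇒ 1 = 3
¬Q = ¬1 = 2
(R ⇒ Q) ⇔ ¬Q = 3 ⇔ 2 = 2
(¬Q ⇔ (Q ⇒ (P ⇔ Q))) ⇒ ((R ⇒ Q) ⇔ ¬Q) = 2 ⇒ 2 = 3
Q ⇔ R = 1 ⇔ 1 = 3
(Q ⇔ R) ⇒ Q = 3 ⇒ 1 = 1
¬((Q ⇔ R) ⇒ Q) = ¬1 = 2
Q ⇒ P = 1 ⇒ 2 = 3
(Q ⇒ P) ⇔ P = 3 ⇔ 2 = 2
R ⇒ Q = 1 ⇒ 1 = 3
¬(R ⇒ Q) = ¬3 = 0
((Q ⇒ P) ⇔ P) ⇒ ¬(R ⇒ Q) = 2 ⇒ 0 = 1
¬((Q ⇔ R) ⇒ Q) ⇒ (((Q ⇒ P) ⇔ P) ⇒ ¬(R ⇒ Q)) = 2 ⇒ 1 = 2
((¬Q ⇔ (Q ⇒ (P ⇔ Q))) ⇒ ((R ⇒ Q) ⇔ ¬Q)) ⇒ (¬((Q ⇔ R) ⇒ Q) ⇒ (((Q ⇒ P) ⇔ P) ⇒ ¬(R ⇒ Q))) = 3 ⇒ 2 = 2

2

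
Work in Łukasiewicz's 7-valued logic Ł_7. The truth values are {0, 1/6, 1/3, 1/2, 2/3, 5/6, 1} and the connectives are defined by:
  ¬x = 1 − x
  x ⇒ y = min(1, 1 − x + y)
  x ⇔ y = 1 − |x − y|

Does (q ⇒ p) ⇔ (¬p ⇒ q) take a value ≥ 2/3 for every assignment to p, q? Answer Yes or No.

No

Counterexample: take p = 0, q = 0.
q ⇒ p = 0 ⇒ 0 = 1
¬p = ¬0 = 1
¬p ⇒ q = 1 ⇒ 0 = 0
(q ⇒ p) ⇔ (¬p ⇒ q) = 1 ⇔ 0 = 0
This gives 0, which is below 2/3.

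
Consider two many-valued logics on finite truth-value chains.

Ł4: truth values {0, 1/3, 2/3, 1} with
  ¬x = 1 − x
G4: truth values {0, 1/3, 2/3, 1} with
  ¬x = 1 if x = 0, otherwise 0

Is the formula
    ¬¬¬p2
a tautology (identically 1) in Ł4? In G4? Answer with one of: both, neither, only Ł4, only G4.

In Ł4: at p2 = 1/3 the value is 2/3 — not a tautology.
In G4: at p2 = 1/3 the value is 0 — not a tautology.

neither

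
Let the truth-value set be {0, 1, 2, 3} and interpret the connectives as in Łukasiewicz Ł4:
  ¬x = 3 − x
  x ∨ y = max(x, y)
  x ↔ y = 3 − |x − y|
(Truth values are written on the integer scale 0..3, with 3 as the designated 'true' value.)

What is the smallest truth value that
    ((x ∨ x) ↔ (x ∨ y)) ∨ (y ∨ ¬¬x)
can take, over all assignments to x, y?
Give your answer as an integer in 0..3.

Take x = 0, y = 1:
x ∨ x = 0 ∨ 0 = 0
x ∨ y = 0 ∨ 1 = 1
(x ∨ x) ↔ (x ∨ y) = 0 ↔ 1 = 2
¬x = ¬0 = 3
¬¬x = ¬3 = 0
y ∨ ¬¬x = 1 ∨ 0 = 1
((x ∨ x) ↔ (x ∨ y)) ∨ (y ∨ ¬¬x) = 2 ∨ 1 = 2
No assignment yields a value below 2, so this is the minimum.

2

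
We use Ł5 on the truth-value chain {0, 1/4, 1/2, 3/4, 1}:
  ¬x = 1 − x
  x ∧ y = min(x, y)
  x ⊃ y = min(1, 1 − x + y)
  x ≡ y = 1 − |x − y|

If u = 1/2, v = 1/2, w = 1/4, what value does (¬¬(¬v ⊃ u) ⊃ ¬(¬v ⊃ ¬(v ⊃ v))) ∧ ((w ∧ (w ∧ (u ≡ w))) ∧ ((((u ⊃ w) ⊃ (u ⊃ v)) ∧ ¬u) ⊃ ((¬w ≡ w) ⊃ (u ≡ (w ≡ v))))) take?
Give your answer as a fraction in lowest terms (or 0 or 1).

1/4

¬v = ¬1/2 = 1/2
¬v ⊃ u = 1/2 ⊃ 1/2 = 1
¬(¬v ⊃ u) = ¬1 = 0
¬¬(¬v ⊃ u) = ¬0 = 1
¬v = ¬1/2 = 1/2
v ⊃ v = 1/2 ⊃ 1/2 = 1
¬(v ⊃ v) = ¬1 = 0
¬v ⊃ ¬(v ⊃ v) = 1/2 ⊃ 0 = 1/2
¬(¬v ⊃ ¬(v ⊃ v)) = ¬1/2 = 1/2
¬¬(¬v ⊃ u) ⊃ ¬(¬v ⊃ ¬(v ⊃ v)) = 1 ⊃ 1/2 = 1/2
u ≡ w = 1/2 ≡ 1/4 = 3/4
w ∧ (u ≡ w) = 1/4 ∧ 3/4 = 1/4
w ∧ (w ∧ (u ≡ w)) = 1/4 ∧ 1/4 = 1/4
u ⊃ w = 1/2 ⊃ 1/4 = 3/4
u ⊃ v = 1/2 ⊃ 1/2 = 1
(u ⊃ w) ⊃ (u ⊃ v) = 3/4 ⊃ 1 = 1
¬u = ¬1/2 = 1/2
((u ⊃ w) ⊃ (u ⊃ v)) ∧ ¬u = 1 ∧ 1/2 = 1/2
¬w = ¬1/4 = 3/4
¬w ≡ w = 3/4 ≡ 1/4 = 1/2
w ≡ v = 1/4 ≡ 1/2 = 3/4
u ≡ (w ≡ v) = 1/2 ≡ 3/4 = 3/4
(¬w ≡ w) ⊃ (u ≡ (w ≡ v)) = 1/2 ⊃ 3/4 = 1
(((u ⊃ w) ⊃ (u ⊃ v)) ∧ ¬u) ⊃ ((¬w ≡ w) ⊃ (u ≡ (w ≡ v))) = 1/2 ⊃ 1 = 1
(w ∧ (w ∧ (u ≡ w))) ∧ ((((u ⊃ w) ⊃ (u ⊃ v)) ∧ ¬u) ⊃ ((¬w ≡ w) ⊃ (u ≡ (w ≡ v)))) = 1/4 ∧ 1 = 1/4
(¬¬(¬v ⊃ u) ⊃ ¬(¬v ⊃ ¬(v ⊃ v))) ∧ ((w ∧ (w ∧ (u ≡ w))) ∧ ((((u ⊃ w) ⊃ (u ⊃ v)) ∧ ¬u) ⊃ ((¬w ≡ w) ⊃ (u ≡ (w ≡ v))))) = 1/2 ∧ 1/4 = 1/4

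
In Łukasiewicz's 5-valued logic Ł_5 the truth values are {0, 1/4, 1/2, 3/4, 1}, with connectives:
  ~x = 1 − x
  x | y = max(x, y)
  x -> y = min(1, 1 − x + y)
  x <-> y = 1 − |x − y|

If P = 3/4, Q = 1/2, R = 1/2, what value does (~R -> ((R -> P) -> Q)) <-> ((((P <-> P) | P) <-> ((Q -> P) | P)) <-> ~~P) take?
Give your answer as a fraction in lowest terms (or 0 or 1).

~R = ~1/2 = 1/2
R -> P = 1/2 -> 3/4 = 1
(R -> P) -> Q = 1 -> 1/2 = 1/2
~R -> ((R -> P) -> Q) = 1/2 -> 1/2 = 1
P <-> P = 3/4 <-> 3/4 = 1
(P <-> P) | P = 1 | 3/4 = 1
Q -> P = 1/2 -> 3/4 = 1
(Q -> P) | P = 1 | 3/4 = 1
((P <-> P) | P) <-> ((Q -> P) | P) = 1 <-> 1 = 1
~P = ~3/4 = 1/4
~~P = ~1/4 = 3/4
(((P <-> P) | P) <-> ((Q -> P) | P)) <-> ~~P = 1 <-> 3/4 = 3/4
(~R -> ((R -> P) -> Q)) <-> ((((P <-> P) | P) <-> ((Q -> P) | P)) <-> ~~P) = 1 <-> 3/4 = 3/4

3/4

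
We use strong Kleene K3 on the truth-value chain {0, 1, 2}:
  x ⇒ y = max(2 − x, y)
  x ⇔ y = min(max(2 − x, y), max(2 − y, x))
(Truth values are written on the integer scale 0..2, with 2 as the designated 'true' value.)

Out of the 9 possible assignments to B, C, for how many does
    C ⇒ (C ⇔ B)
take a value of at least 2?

4

B = 0, C = 0 ↦ 2  ≥
B = 0, C = 1 ↦ 1  <
B = 0, C = 2 ↦ 0  <
B = 1, C = 0 ↦ 2  ≥
B = 1, C = 1 ↦ 1  <
B = 1, C = 2 ↦ 1  <
B = 2, C = 0 ↦ 2  ≥
B = 2, C = 1 ↦ 1  <
B = 2, C = 2 ↦ 2  ≥
So 4 of the 9 assignments meet the threshold.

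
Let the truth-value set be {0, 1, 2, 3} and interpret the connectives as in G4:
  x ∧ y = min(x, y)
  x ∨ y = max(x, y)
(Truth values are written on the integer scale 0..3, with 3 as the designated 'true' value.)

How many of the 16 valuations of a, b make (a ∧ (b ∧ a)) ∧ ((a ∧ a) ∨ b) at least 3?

a = 0, b = 0 ↦ 0  <
a = 0, b = 1 ↦ 0  <
a = 0, b = 2 ↦ 0  <
a = 0, b = 3 ↦ 0  <
a = 1, b = 0 ↦ 0  <
a = 1, b = 1 ↦ 1  <
a = 1, b = 2 ↦ 1  <
a = 1, b = 3 ↦ 1  <
a = 2, b = 0 ↦ 0  <
a = 2, b = 1 ↦ 1  <
a = 2, b = 2 ↦ 2  <
a = 2, b = 3 ↦ 2  <
a = 3, b = 0 ↦ 0  <
a = 3, b = 1 ↦ 1  <
a = 3, b = 2 ↦ 2  <
a = 3, b = 3 ↦ 3  ≥
So 1 of the 16 assignments meets the threshold.

1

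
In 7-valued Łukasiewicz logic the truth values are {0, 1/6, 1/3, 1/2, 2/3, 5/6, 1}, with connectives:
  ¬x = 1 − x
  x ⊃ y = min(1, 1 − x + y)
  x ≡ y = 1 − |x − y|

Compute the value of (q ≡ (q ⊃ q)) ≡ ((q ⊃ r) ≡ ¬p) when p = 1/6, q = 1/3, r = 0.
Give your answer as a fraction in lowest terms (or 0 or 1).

q ⊃ q = 1/3 ⊃ 1/3 = 1
q ≡ (q ⊃ q) = 1/3 ≡ 1 = 1/3
q ⊃ r = 1/3 ⊃ 0 = 2/3
¬p = ¬1/6 = 5/6
(q ⊃ r) ≡ ¬p = 2/3 ≡ 5/6 = 5/6
(q ≡ (q ⊃ q)) ≡ ((q ⊃ r) ≡ ¬p) = 1/3 ≡ 5/6 = 1/2

1/2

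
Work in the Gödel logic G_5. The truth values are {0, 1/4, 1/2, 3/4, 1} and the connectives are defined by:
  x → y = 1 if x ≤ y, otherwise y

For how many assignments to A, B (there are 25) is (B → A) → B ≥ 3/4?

value 1: 11 assignments (counts)
value 3/4: 2 assignments (counts)
value 1/2: 3 assignments
value 1/4: 4 assignments
value 0: 5 assignments
So 13 of the 25 assignments meet the threshold.

13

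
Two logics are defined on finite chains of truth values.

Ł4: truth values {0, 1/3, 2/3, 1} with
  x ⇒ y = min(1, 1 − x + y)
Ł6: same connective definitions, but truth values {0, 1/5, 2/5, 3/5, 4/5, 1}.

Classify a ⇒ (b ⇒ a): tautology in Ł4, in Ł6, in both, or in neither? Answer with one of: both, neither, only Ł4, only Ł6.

both

In Ł4: every assignment gives 1 — tautology.
In Ł6: every assignment gives 1 — tautology.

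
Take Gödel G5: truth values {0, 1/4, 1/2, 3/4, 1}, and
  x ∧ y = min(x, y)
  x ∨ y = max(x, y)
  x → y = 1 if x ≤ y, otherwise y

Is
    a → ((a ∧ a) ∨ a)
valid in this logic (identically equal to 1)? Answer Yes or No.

Yes

a = 0 ↦ 1
a = 1/4 ↦ 1
a = 1/2 ↦ 1
a = 3/4 ↦ 1
a = 1 ↦ 1
Every assignment gives a value ≥ 1.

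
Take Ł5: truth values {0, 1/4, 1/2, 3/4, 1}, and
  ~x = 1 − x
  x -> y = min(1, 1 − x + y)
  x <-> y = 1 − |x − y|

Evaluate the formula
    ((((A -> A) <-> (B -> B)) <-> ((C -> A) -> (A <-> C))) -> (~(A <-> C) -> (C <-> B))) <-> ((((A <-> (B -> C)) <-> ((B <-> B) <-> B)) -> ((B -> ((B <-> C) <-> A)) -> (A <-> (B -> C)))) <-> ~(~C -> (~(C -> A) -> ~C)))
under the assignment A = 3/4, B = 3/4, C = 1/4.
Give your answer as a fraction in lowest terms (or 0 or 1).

A -> A = 3/4 -> 3/4 = 1
B -> B = 3/4 -> 3/4 = 1
(A -> A) <-> (B -> B) = 1 <-> 1 = 1
C -> A = 1/4 -> 3/4 = 1
A <-> C = 3/4 <-> 1/4 = 1/2
(C -> A) -> (A <-> C) = 1 -> 1/2 = 1/2
((A -> A) <-> (B -> B)) <-> ((C -> A) -> (A <-> C)) = 1 <-> 1/2 = 1/2
A <-> C = 3/4 <-> 1/4 = 1/2
~(A <-> C) = ~1/2 = 1/2
C <-> B = 1/4 <-> 3/4 = 1/2
~(A <-> C) -> (C <-> B) = 1/2 -> 1/2 = 1
(((A -> A) <-> (B -> B)) <-> ((C -> A) -> (A <-> C))) -> (~(A <-> C) -> (C <-> B)) = 1/2 -> 1 = 1
B -> C = 3/4 -> 1/4 = 1/2
A <-> (B -> C) = 3/4 <-> 1/2 = 3/4
B <-> B = 3/4 <-> 3/4 = 1
(B <-> B) <-> B = 1 <-> 3/4 = 3/4
(A <-> (B -> C)) <-> ((B <-> B) <-> B) = 3/4 <-> 3/4 = 1
B <-> C = 3/4 <-> 1/4 = 1/2
(B <-> C) <-> A = 1/2 <-> 3/4 = 3/4
B -> ((B <-> C) <-> A) = 3/4 -> 3/4 = 1
B -> C = 3/4 -> 1/4 = 1/2
A <-> (B -> C) = 3/4 <-> 1/2 = 3/4
(B -> ((B <-> C) <-> A)) -> (A <-> (B -> C)) = 1 -> 3/4 = 3/4
((A <-> (B -> C)) <-> ((B <-> B) <-> B)) -> ((B -> ((B <-> C) <-> A)) -> (A <-> (B -> C))) = 1 -> 3/4 = 3/4
~C = ~1/4 = 3/4
C -> A = 1/4 -> 3/4 = 1
~(C -> A) = ~1 = 0
~C = ~1/4 = 3/4
~(C -> A) -> ~C = 0 -> 3/4 = 1
~C -> (~(C -> A) -> ~C) = 3/4 -> 1 = 1
~(~C -> (~(C -> A) -> ~C)) = ~1 = 0
(((A <-> (B -> C)) <-> ((B <-> B) <-> B)) -> ((B -> ((B <-> C) <-> A)) -> (A <-> (B -> C)))) <-> ~(~C -> (~(C -> A) -> ~C)) = 3/4 <-> 0 = 1/4
((((A -> A) <-> (B -> B)) <-> ((C -> A) -> (A <-> C))) -> (~(A <-> C) -> (C <-> B))) <-> ((((A <-> (B -> C)) <-> ((B <-> B) <-> B)) -> ((B -> ((B <-> C) <-> A)) -> (A <-> (B -> C)))) <-> ~(~C -> (~(C -> A) -> ~C))) = 1 <-> 1/4 = 1/4

1/4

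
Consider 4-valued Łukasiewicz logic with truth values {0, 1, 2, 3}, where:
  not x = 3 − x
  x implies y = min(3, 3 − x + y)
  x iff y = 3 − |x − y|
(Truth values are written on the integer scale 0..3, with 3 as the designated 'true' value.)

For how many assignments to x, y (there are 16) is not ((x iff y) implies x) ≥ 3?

x = 0, y = 0 ↦ 3  ≥
x = 0, y = 1 ↦ 2  <
x = 0, y = 2 ↦ 1  <
x = 0, y = 3 ↦ 0  <
x = 1, y = 0 ↦ 1  <
x = 1, y = 1 ↦ 2  <
x = 1, y = 2 ↦ 1  <
x = 1, y = 3 ↦ 0  <
x = 2, y = 0 ↦ 0  <
x = 2, y = 1 ↦ 0  <
x = 2, y = 2 ↦ 1  <
x = 2, y = 3 ↦ 0  <
x = 3, y = 0 ↦ 0  <
x = 3, y = 1 ↦ 0  <
x = 3, y = 2 ↦ 0  <
x = 3, y = 3 ↦ 0  <
So 1 of the 16 assignments meets the threshold.

1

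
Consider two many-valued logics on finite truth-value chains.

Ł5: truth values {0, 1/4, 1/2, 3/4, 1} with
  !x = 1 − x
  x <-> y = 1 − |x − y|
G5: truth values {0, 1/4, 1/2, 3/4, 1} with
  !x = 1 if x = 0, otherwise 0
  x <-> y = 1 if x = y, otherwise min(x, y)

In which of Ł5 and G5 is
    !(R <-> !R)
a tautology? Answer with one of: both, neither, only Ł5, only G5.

In Ł5: at R = 1/4 the value is 1/2 — not a tautology.
In G5: every assignment gives 1 — tautology.

only G5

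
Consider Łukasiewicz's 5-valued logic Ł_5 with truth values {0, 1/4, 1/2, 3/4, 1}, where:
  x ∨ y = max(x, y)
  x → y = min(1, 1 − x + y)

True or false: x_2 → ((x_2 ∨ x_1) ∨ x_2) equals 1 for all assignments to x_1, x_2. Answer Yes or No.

Yes

At x_1 = 0, x_2 = 3/4, for instance:
x_2 ∨ x_1 = 3/4 ∨ 0 = 3/4
(x_2 ∨ x_1) ∨ x_2 = 3/4 ∨ 3/4 = 3/4
x_2 → ((x_2 ∨ x_1) ∨ x_2) = 3/4 → 3/4 = 1
and checking the remaining 24 assignments likewise gives ≥ 1 in every case.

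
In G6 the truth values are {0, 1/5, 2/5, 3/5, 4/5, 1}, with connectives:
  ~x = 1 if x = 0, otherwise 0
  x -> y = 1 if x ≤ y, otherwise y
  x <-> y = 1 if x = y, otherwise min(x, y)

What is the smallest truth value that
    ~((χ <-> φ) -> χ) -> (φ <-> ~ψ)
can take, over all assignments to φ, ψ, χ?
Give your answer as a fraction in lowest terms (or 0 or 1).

Take φ = 0, ψ = 0, χ = 0:
χ <-> φ = 0 <-> 0 = 1
(χ <-> φ) -> χ = 1 -> 0 = 0
~((χ <-> φ) -> χ) = ~0 = 1
~ψ = ~0 = 1
φ <-> ~ψ = 0 <-> 1 = 0
~((χ <-> φ) -> χ) -> (φ <-> ~ψ) = 1 -> 0 = 0
No assignment yields a value below 0, so this is the minimum.

0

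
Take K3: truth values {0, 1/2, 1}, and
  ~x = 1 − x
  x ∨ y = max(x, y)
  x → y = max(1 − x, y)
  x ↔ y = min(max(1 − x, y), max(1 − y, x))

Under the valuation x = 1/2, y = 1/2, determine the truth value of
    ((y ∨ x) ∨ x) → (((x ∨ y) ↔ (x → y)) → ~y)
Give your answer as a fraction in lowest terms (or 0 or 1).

1/2

y ∨ x = 1/2 ∨ 1/2 = 1/2
(y ∨ x) ∨ x = 1/2 ∨ 1/2 = 1/2
x ∨ y = 1/2 ∨ 1/2 = 1/2
x → y = 1/2 → 1/2 = 1/2
(x ∨ y) ↔ (x → y) = 1/2 ↔ 1/2 = 1/2
~y = ~1/2 = 1/2
((x ∨ y) ↔ (x → y)) → ~y = 1/2 → 1/2 = 1/2
((y ∨ x) ∨ x) → (((x ∨ y) ↔ (x → y)) → ~y) = 1/2 → 1/2 = 1/2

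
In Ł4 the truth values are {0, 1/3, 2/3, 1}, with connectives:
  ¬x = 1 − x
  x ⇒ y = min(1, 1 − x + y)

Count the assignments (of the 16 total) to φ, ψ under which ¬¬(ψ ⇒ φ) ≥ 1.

φ = 0, ψ = 0 ↦ 1  ≥
φ = 0, ψ = 1/3 ↦ 2/3  <
φ = 0, ψ = 2/3 ↦ 1/3  <
φ = 0, ψ = 1 ↦ 0  <
φ = 1/3, ψ = 0 ↦ 1  ≥
φ = 1/3, ψ = 1/3 ↦ 1  ≥
φ = 1/3, ψ = 2/3 ↦ 2/3  <
φ = 1/3, ψ = 1 ↦ 1/3  <
φ = 2/3, ψ = 0 ↦ 1  ≥
φ = 2/3, ψ = 1/3 ↦ 1  ≥
φ = 2/3, ψ = 2/3 ↦ 1  ≥
φ = 2/3, ψ = 1 ↦ 2/3  <
φ = 1, ψ = 0 ↦ 1  ≥
φ = 1, ψ = 1/3 ↦ 1  ≥
φ = 1, ψ = 2/3 ↦ 1  ≥
φ = 1, ψ = 1 ↦ 1  ≥
So 10 of the 16 assignments meet the threshold.

10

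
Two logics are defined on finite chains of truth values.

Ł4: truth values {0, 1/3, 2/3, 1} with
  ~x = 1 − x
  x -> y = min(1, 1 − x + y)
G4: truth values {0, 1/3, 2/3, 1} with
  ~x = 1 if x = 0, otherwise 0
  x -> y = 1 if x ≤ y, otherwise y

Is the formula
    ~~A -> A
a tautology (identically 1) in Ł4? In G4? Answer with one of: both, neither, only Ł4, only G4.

only Ł4

In Ł4: every assignment gives 1 — tautology.
In G4: at A = 1/3 the value is 1/3 — not a tautology.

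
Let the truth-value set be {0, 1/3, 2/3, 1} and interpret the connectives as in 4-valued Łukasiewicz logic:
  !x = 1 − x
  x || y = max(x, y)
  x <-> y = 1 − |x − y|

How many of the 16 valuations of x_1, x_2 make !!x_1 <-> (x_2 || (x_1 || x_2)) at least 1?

x_1 = 0, x_2 = 0 ↦ 1  ≥
x_1 = 0, x_2 = 1/3 ↦ 2/3  <
x_1 = 0, x_2 = 2/3 ↦ 1/3  <
x_1 = 0, x_2 = 1 ↦ 0  <
x_1 = 1/3, x_2 = 0 ↦ 1  ≥
x_1 = 1/3, x_2 = 1/3 ↦ 1  ≥
x_1 = 1/3, x_2 = 2/3 ↦ 2/3  <
x_1 = 1/3, x_2 = 1 ↦ 1/3  <
x_1 = 2/3, x_2 = 0 ↦ 1  ≥
x_1 = 2/3, x_2 = 1/3 ↦ 1  ≥
x_1 = 2/3, x_2 = 2/3 ↦ 1  ≥
x_1 = 2/3, x_2 = 1 ↦ 2/3  <
x_1 = 1, x_2 = 0 ↦ 1  ≥
x_1 = 1, x_2 = 1/3 ↦ 1  ≥
x_1 = 1, x_2 = 2/3 ↦ 1  ≥
x_1 = 1, x_2 = 1 ↦ 1  ≥
So 10 of the 16 assignments meet the threshold.

10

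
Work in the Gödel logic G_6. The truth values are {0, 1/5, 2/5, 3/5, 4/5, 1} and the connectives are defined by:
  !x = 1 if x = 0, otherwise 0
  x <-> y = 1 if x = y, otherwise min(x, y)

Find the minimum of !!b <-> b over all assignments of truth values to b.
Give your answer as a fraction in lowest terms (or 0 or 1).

1/5

Take b = 1/5:
!b = !1/5 = 0
!!b = !0 = 1
!!b <-> b = 1 <-> 1/5 = 1/5
No assignment yields a value below 1/5, so this is the minimum.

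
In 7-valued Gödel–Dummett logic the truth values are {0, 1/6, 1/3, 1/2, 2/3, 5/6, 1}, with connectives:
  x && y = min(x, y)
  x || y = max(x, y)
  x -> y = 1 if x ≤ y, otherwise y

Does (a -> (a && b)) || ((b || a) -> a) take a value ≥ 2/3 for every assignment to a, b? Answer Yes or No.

Yes

At a = 5/6, b = 1/6, for instance:
a && b = 5/6 && 1/6 = 1/6
a -> (a && b) = 5/6 -> 1/6 = 1/6
b || a = 1/6 || 5/6 = 5/6
(b || a) -> a = 5/6 -> 5/6 = 1
(a -> (a && b)) || ((b || a) -> a) = 1/6 || 1 = 1
and checking the remaining 48 assignments likewise gives ≥ 2/3 in every case.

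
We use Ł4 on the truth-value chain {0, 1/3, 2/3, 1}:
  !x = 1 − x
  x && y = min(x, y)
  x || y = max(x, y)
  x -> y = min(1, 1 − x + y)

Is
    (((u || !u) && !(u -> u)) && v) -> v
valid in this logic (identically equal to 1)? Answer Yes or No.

Yes

u = 0, v = 0 ↦ 1
u = 0, v = 1/3 ↦ 1
u = 0, v = 2/3 ↦ 1
u = 0, v = 1 ↦ 1
u = 1/3, v = 0 ↦ 1
u = 1/3, v = 1/3 ↦ 1
u = 1/3, v = 2/3 ↦ 1
u = 1/3, v = 1 ↦ 1
u = 2/3, v = 0 ↦ 1
u = 2/3, v = 1/3 ↦ 1
u = 2/3, v = 2/3 ↦ 1
u = 2/3, v = 1 ↦ 1
u = 1, v = 0 ↦ 1
u = 1, v = 1/3 ↦ 1
u = 1, v = 2/3 ↦ 1
u = 1, v = 1 ↦ 1
Every assignment gives a value ≥ 1.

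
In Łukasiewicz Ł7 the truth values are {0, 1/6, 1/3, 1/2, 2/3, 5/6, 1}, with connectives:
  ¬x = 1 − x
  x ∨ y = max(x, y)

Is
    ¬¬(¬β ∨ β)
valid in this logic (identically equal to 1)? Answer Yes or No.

Counterexample: take β = 1/6.
¬β = ¬1/6 = 5/6
¬β ∨ β = 5/6 ∨ 1/6 = 5/6
¬(¬β ∨ β) = ¬5/6 = 1/6
¬¬(¬β ∨ β) = ¬1/6 = 5/6
This gives 5/6 ≠ 1.

No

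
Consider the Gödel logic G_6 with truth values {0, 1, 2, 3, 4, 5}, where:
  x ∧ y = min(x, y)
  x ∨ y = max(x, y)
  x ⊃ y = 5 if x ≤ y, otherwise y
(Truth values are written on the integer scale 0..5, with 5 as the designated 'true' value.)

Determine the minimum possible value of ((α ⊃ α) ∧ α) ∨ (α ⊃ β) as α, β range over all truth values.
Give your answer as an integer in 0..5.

Take α = 1, β = 0:
α ⊃ α = 1 ⊃ 1 = 5
(α ⊃ α) ∧ α = 5 ∧ 1 = 1
α ⊃ β = 1 ⊃ 0 = 0
((α ⊃ α) ∧ α) ∨ (α ⊃ β) = 1 ∨ 0 = 1
No assignment yields a value below 1, so this is the minimum.

1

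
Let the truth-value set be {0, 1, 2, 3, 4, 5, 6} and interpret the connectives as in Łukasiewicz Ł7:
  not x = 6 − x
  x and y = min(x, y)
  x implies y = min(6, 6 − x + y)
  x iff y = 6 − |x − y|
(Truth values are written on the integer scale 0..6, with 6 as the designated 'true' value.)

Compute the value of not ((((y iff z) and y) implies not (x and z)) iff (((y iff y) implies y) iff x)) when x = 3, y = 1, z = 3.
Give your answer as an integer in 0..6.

2

y iff z = 1 iff 3 = 4
(y iff z) and y = 4 and 1 = 1
x and z = 3 and 3 = 3
not (x and z) = not 3 = 3
((y iff z) and y) implies not (x and z) = 1 implies 3 = 6
y iff y = 1 iff 1 = 6
(y iff y) implies y = 6 implies 1 = 1
((y iff y) implies y) iff x = 1 iff 3 = 4
(((y iff z) and y) implies not (x and z)) iff (((y iff y) implies y) iff x) = 6 iff 4 = 4
not ((((y iff z) and y) implies not (x and z)) iff (((y iff y) implies y) iff x)) = not 4 = 2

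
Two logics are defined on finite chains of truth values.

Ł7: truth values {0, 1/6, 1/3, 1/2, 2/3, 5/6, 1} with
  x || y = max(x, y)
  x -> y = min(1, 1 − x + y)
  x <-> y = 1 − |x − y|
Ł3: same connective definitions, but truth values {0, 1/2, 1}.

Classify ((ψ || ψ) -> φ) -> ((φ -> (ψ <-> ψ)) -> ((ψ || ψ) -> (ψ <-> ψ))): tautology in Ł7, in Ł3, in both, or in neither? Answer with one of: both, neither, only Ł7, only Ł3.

In Ł7: every assignment gives 1 — tautology.
In Ł3: every assignment gives 1 — tautology.

both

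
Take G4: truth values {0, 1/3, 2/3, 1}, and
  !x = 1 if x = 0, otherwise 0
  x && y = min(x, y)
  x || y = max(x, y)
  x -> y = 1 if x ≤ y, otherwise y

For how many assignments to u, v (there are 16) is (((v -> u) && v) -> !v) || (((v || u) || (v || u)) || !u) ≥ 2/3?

15

u = 0, v = 0 ↦ 1  ≥
u = 0, v = 1/3 ↦ 1  ≥
u = 0, v = 2/3 ↦ 1  ≥
u = 0, v = 1 ↦ 1  ≥
u = 1/3, v = 0 ↦ 1  ≥
u = 1/3, v = 1/3 ↦ 1/3  <
u = 1/3, v = 2/3 ↦ 2/3  ≥
u = 1/3, v = 1 ↦ 1  ≥
u = 2/3, v = 0 ↦ 1  ≥
u = 2/3, v = 1/3 ↦ 2/3  ≥
u = 2/3, v = 2/3 ↦ 2/3  ≥
u = 2/3, v = 1 ↦ 1  ≥
u = 1, v = 0 ↦ 1  ≥
u = 1, v = 1/3 ↦ 1  ≥
u = 1, v = 2/3 ↦ 1  ≥
u = 1, v = 1 ↦ 1  ≥
So 15 of the 16 assignments meet the threshold.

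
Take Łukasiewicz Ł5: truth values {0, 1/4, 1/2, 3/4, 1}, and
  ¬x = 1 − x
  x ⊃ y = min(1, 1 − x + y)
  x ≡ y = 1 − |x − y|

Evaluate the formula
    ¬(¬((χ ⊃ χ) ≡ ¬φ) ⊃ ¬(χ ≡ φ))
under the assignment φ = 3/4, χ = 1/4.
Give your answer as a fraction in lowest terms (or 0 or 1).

χ ⊃ χ = 1/4 ⊃ 1/4 = 1
¬φ = ¬3/4 = 1/4
(χ ⊃ χ) ≡ ¬φ = 1 ≡ 1/4 = 1/4
¬((χ ⊃ χ) ≡ ¬φ) = ¬1/4 = 3/4
χ ≡ φ = 1/4 ≡ 3/4 = 1/2
¬(χ ≡ φ) = ¬1/2 = 1/2
¬((χ ⊃ χ) ≡ ¬φ) ⊃ ¬(χ ≡ φ) = 3/4 ⊃ 1/2 = 3/4
¬(¬((χ ⊃ χ) ≡ ¬φ) ⊃ ¬(χ ≡ φ)) = ¬3/4 = 1/4

1/4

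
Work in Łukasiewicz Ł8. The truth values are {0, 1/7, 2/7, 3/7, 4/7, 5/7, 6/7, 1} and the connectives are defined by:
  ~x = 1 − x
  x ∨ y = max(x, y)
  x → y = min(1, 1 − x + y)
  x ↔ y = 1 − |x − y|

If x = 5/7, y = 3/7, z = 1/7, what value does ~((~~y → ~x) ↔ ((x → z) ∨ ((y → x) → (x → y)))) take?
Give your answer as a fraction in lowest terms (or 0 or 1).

~y = ~3/7 = 4/7
~~y = ~4/7 = 3/7
~x = ~5/7 = 2/7
~~y → ~x = 3/7 → 2/7 = 6/7
x → z = 5/7 → 1/7 = 3/7
y → x = 3/7 → 5/7 = 1
x → y = 5/7 → 3/7 = 5/7
(y → x) → (x → y) = 1 → 5/7 = 5/7
(x → z) ∨ ((y → x) → (x → y)) = 3/7 ∨ 5/7 = 5/7
(~~y → ~x) ↔ ((x → z) ∨ ((y → x) → (x → y))) = 6/7 ↔ 5/7 = 6/7
~((~~y → ~x) ↔ ((x → z) ∨ ((y → x) → (x → y)))) = ~6/7 = 1/7

1/7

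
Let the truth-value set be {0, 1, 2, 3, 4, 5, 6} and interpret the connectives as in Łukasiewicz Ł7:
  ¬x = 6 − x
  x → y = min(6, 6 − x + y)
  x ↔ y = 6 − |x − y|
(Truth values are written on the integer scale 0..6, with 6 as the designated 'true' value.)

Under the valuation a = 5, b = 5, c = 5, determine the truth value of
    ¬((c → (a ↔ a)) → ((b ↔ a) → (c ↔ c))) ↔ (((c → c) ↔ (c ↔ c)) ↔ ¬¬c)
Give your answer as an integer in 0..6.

a ↔ a = 5 ↔ 5 = 6
c → (a ↔ a) = 5 → 6 = 6
b ↔ a = 5 ↔ 5 = 6
c ↔ c = 5 ↔ 5 = 6
(b ↔ a) → (c ↔ c) = 6 → 6 = 6
(c → (a ↔ a)) → ((b ↔ a) → (c ↔ c)) = 6 → 6 = 6
¬((c → (a ↔ a)) → ((b ↔ a) → (c ↔ c))) = ¬6 = 0
c → c = 5 → 5 = 6
c ↔ c = 5 ↔ 5 = 6
(c → c) ↔ (c ↔ c) = 6 ↔ 6 = 6
¬c = ¬5 = 1
¬¬c = ¬1 = 5
((c → c) ↔ (c ↔ c)) ↔ ¬¬c = 6 ↔ 5 = 5
¬((c → (a ↔ a)) → ((b ↔ a) → (c ↔ c))) ↔ (((c → c) ↔ (c ↔ c)) ↔ ¬¬c) = 0 ↔ 5 = 1

1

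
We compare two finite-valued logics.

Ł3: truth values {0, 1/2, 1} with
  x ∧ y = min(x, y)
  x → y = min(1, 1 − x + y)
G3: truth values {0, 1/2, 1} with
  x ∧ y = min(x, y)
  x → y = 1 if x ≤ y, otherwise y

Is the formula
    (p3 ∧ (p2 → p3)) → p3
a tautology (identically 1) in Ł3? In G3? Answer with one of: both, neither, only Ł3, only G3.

In Ł3: every assignment gives 1 — tautology.
In G3: every assignment gives 1 — tautology.

both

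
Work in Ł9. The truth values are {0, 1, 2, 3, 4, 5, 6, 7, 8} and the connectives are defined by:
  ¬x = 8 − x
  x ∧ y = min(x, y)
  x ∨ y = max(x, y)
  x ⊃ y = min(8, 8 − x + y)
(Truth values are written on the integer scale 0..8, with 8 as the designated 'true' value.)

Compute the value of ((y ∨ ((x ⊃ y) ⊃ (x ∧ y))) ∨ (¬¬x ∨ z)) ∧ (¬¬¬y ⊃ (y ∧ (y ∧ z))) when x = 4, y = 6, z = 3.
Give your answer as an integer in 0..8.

6

x ⊃ y = 4 ⊃ 6 = 8
x ∧ y = 4 ∧ 6 = 4
(x ⊃ y) ⊃ (x ∧ y) = 8 ⊃ 4 = 4
y ∨ ((x ⊃ y) ⊃ (x ∧ y)) = 6 ∨ 4 = 6
¬x = ¬4 = 4
¬¬x = ¬4 = 4
¬¬x ∨ z = 4 ∨ 3 = 4
(y ∨ ((x ⊃ y) ⊃ (x ∧ y))) ∨ (¬¬x ∨ z) = 6 ∨ 4 = 6
¬y = ¬6 = 2
¬¬y = ¬2 = 6
¬¬¬y = ¬6 = 2
y ∧ z = 6 ∧ 3 = 3
y ∧ (y ∧ z) = 6 ∧ 3 = 3
¬¬¬y ⊃ (y ∧ (y ∧ z)) = 2 ⊃ 3 = 8
((y ∨ ((x ⊃ y) ⊃ (x ∧ y))) ∨ (¬¬x ∨ z)) ∧ (¬¬¬y ⊃ (y ∧ (y ∧ z))) = 6 ∧ 8 = 6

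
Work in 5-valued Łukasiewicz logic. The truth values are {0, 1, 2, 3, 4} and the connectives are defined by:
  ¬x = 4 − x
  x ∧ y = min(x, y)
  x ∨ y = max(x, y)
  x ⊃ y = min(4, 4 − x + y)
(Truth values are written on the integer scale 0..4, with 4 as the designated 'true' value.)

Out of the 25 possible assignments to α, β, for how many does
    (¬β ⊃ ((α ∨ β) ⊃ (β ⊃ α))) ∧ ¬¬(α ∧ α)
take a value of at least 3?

value 4: 5 assignments (counts)
value 3: 5 assignments (counts)
value 2: 5 assignments
value 1: 5 assignments
value 0: 5 assignments
So 10 of the 25 assignments meet the threshold.

10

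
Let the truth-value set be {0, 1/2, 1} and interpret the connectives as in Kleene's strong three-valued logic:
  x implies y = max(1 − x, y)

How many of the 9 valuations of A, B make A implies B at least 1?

5

A = 0, B = 0 ↦ 1  ≥
A = 0, B = 1/2 ↦ 1  ≥
A = 0, B = 1 ↦ 1  ≥
A = 1/2, B = 0 ↦ 1/2  <
A = 1/2, B = 1/2 ↦ 1/2  <
A = 1/2, B = 1 ↦ 1  ≥
A = 1, B = 0 ↦ 0  <
A = 1, B = 1/2 ↦ 1/2  <
A = 1, B = 1 ↦ 1  ≥
So 5 of the 9 assignments meet the threshold.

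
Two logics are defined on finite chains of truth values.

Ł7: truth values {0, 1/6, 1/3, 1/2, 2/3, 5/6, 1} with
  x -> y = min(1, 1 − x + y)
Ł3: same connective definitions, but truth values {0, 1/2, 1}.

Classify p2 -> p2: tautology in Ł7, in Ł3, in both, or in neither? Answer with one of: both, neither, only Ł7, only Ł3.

both

In Ł7: every assignment gives 1 — tautology.
In Ł3: every assignment gives 1 — tautology.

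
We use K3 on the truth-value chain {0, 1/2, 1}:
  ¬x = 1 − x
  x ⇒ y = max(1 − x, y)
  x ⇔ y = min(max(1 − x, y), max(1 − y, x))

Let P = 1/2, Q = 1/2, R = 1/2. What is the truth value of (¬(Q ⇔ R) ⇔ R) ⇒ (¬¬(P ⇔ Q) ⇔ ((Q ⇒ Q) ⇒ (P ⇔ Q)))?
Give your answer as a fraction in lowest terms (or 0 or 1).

1/2

Q ⇔ R = 1/2 ⇔ 1/2 = 1/2
¬(Q ⇔ R) = ¬1/2 = 1/2
¬(Q ⇔ R) ⇔ R = 1/2 ⇔ 1/2 = 1/2
P ⇔ Q = 1/2 ⇔ 1/2 = 1/2
¬(P ⇔ Q) = ¬1/2 = 1/2
¬¬(P ⇔ Q) = ¬1/2 = 1/2
Q ⇒ Q = 1/2 ⇒ 1/2 = 1/2
P ⇔ Q = 1/2 ⇔ 1/2 = 1/2
(Q ⇒ Q) ⇒ (P ⇔ Q) = 1/2 ⇒ 1/2 = 1/2
¬¬(P ⇔ Q) ⇔ ((Q ⇒ Q) ⇒ (P ⇔ Q)) = 1/2 ⇔ 1/2 = 1/2
(¬(Q ⇔ R) ⇔ R) ⇒ (¬¬(P ⇔ Q) ⇔ ((Q ⇒ Q) ⇒ (P ⇔ Q))) = 1/2 ⇒ 1/2 = 1/2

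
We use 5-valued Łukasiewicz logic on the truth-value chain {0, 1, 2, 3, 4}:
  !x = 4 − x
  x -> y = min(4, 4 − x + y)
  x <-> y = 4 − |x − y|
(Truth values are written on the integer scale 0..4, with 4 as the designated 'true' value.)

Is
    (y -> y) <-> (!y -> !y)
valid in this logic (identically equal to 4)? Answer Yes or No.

Yes

y = 0 ↦ 4
y = 1 ↦ 4
y = 2 ↦ 4
y = 3 ↦ 4
y = 4 ↦ 4
Every assignment gives a value ≥ 4.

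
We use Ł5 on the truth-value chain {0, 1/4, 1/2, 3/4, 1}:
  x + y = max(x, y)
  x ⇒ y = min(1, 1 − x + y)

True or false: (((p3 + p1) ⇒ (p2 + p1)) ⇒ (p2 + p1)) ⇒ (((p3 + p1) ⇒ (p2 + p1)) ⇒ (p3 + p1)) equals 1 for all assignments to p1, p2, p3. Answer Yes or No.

Counterexample: take p1 = 0, p2 = 1/4, p3 = 0.
p3 + p1 = 0 + 0 = 0
p2 + p1 = 1/4 + 0 = 1/4
(p3 + p1) ⇒ (p2 + p1) = 0 ⇒ 1/4 = 1
p2 + p1 = 1/4 + 0 = 1/4
((p3 + p1) ⇒ (p2 + p1)) ⇒ (p2 + p1) = 1 ⇒ 1/4 = 1/4
p3 + p1 = 0 + 0 = 0
p2 + p1 = 1/4 + 0 = 1/4
(p3 + p1) ⇒ (p2 + p1) = 0 ⇒ 1/4 = 1
p3 + p1 = 0 + 0 = 0
((p3 + p1) ⇒ (p2 + p1)) ⇒ (p3 + p1) = 1 ⇒ 0 = 0
(((p3 + p1) ⇒ (p2 + p1)) ⇒ (p2 + p1)) ⇒ (((p3 + p1) ⇒ (p2 + p1)) ⇒ (p3 + p1)) = 1/4 ⇒ 0 = 3/4
This gives 3/4 ≠ 1.

No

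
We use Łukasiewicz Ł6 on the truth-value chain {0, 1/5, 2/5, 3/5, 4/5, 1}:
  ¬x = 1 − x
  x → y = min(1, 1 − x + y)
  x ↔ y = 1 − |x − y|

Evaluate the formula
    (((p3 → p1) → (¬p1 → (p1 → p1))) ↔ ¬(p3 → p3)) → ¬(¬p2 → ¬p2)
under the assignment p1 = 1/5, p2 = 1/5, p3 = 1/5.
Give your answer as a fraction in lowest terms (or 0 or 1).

1

p3 → p1 = 1/5 → 1/5 = 1
¬p1 = ¬1/5 = 4/5
p1 → p1 = 1/5 → 1/5 = 1
¬p1 → (p1 → p1) = 4/5 → 1 = 1
(p3 → p1) → (¬p1 → (p1 → p1)) = 1 → 1 = 1
p3 → p3 = 1/5 → 1/5 = 1
¬(p3 → p3) = ¬1 = 0
((p3 → p1) → (¬p1 → (p1 → p1))) ↔ ¬(p3 → p3) = 1 ↔ 0 = 0
¬p2 = ¬1/5 = 4/5
¬p2 = ¬1/5 = 4/5
¬p2 → ¬p2 = 4/5 → 4/5 = 1
¬(¬p2 → ¬p2) = ¬1 = 0
(((p3 → p1) → (¬p1 → (p1 → p1))) ↔ ¬(p3 → p3)) → ¬(¬p2 → ¬p2) = 0 → 0 = 1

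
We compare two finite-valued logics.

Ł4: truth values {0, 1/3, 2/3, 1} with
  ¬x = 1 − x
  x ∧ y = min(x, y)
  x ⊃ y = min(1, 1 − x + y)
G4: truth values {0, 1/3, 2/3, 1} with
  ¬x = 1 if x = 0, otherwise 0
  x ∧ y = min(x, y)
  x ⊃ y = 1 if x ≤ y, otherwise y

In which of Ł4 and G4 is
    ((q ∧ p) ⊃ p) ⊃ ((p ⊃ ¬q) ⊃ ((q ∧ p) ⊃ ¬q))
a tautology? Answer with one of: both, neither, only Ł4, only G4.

both

In Ł4: every assignment gives 1 — tautology.
In G4: every assignment gives 1 — tautology.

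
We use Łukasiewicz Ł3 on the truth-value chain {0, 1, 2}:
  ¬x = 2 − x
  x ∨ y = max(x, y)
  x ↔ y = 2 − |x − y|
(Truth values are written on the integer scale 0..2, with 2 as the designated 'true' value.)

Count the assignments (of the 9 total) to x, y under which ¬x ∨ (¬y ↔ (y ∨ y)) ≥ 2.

5

x = 0, y = 0 ↦ 2  ≥
x = 0, y = 1 ↦ 2  ≥
x = 0, y = 2 ↦ 2  ≥
x = 1, y = 0 ↦ 1  <
x = 1, y = 1 ↦ 2  ≥
x = 1, y = 2 ↦ 1  <
x = 2, y = 0 ↦ 0  <
x = 2, y = 1 ↦ 2  ≥
x = 2, y = 2 ↦ 0  <
So 5 of the 9 assignments meet the threshold.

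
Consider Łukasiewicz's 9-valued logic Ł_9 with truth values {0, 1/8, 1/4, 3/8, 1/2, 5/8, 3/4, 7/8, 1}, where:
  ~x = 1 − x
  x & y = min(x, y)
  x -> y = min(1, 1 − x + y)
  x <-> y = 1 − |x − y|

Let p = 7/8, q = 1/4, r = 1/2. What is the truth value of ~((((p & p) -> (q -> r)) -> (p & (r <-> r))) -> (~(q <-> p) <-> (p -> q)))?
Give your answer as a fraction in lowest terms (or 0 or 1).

1/8

p & p = 7/8 & 7/8 = 7/8
q -> r = 1/4 -> 1/2 = 1
(p & p) -> (q -> r) = 7/8 -> 1 = 1
r <-> r = 1/2 <-> 1/2 = 1
p & (r <-> r) = 7/8 & 1 = 7/8
((p & p) -> (q -> r)) -> (p & (r <-> r)) = 1 -> 7/8 = 7/8
q <-> p = 1/4 <-> 7/8 = 3/8
~(q <-> p) = ~3/8 = 5/8
p -> q = 7/8 -> 1/4 = 3/8
~(q <-> p) <-> (p -> q) = 5/8 <-> 3/8 = 3/4
(((p & p) -> (q -> r)) -> (p & (r <-> r))) -> (~(q <-> p) <-> (p -> q)) = 7/8 -> 3/4 = 7/8
~((((p & p) -> (q -> r)) -> (p & (r <-> r))) -> (~(q <-> p) <-> (p -> q))) = ~7/8 = 1/8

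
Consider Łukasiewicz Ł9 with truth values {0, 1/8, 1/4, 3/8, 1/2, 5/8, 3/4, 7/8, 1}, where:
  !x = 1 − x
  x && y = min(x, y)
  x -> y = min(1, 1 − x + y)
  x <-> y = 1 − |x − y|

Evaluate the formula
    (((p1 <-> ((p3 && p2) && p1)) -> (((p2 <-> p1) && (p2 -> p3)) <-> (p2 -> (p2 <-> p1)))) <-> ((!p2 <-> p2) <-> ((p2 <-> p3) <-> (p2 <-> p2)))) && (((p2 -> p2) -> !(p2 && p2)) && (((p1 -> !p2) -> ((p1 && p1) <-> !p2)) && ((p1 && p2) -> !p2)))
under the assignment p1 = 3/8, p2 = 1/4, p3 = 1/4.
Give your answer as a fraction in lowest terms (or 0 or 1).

1/2

p3 && p2 = 1/4 && 1/4 = 1/4
(p3 && p2) && p1 = 1/4 && 3/8 = 1/4
p1 <-> ((p3 && p2) && p1) = 3/8 <-> 1/4 = 7/8
p2 <-> p1 = 1/4 <-> 3/8 = 7/8
p2 -> p3 = 1/4 -> 1/4 = 1
(p2 <-> p1) && (p2 -> p3) = 7/8 && 1 = 7/8
p2 <-> p1 = 1/4 <-> 3/8 = 7/8
p2 -> (p2 <-> p1) = 1/4 -> 7/8 = 1
((p2 <-> p1) && (p2 -> p3)) <-> (p2 -> (p2 <-> p1)) = 7/8 <-> 1 = 7/8
(p1 <-> ((p3 && p2) && p1)) -> (((p2 <-> p1) && (p2 -> p3)) <-> (p2 -> (p2 <-> p1))) = 7/8 -> 7/8 = 1
!p2 = !1/4 = 3/4
!p2 <-> p2 = 3/4 <-> 1/4 = 1/2
p2 <-> p3 = 1/4 <-> 1/4 = 1
p2 <-> p2 = 1/4 <-> 1/4 = 1
(p2 <-> p3) <-> (p2 <-> p2) = 1 <-> 1 = 1
(!p2 <-> p2) <-> ((p2 <-> p3) <-> (p2 <-> p2)) = 1/2 <-> 1 = 1/2
((p1 <-> ((p3 && p2) && p1)) -> (((p2 <-> p1) && (p2 -> p3)) <-> (p2 -> (p2 <-> p1)))) <-> ((!p2 <-> p2) <-> ((p2 <-> p3) <-> (p2 <-> p2))) = 1 <-> 1/2 = 1/2
p2 -> p2 = 1/4 -> 1/4 = 1
p2 && p2 = 1/4 && 1/4 = 1/4
!(p2 && p2) = !1/4 = 3/4
(p2 -> p2) -> !(p2 && p2) = 1 -> 3/4 = 3/4
!p2 = !1/4 = 3/4
p1 -> !p2 = 3/8 -> 3/4 = 1
p1 && p1 = 3/8 && 3/8 = 3/8
!p2 = !1/4 = 3/4
(p1 && p1) <-> !p2 = 3/8 <-> 3/4 = 5/8
(p1 -> !p2) -> ((p1 && p1) <-> !p2) = 1 -> 5/8 = 5/8
p1 && p2 = 3/8 && 1/4 = 1/4
!p2 = !1/4 = 3/4
(p1 && p2) -> !p2 = 1/4 -> 3/4 = 1
((p1 -> !p2) -> ((p1 && p1) <-> !p2)) && ((p1 && p2) -> !p2) = 5/8 && 1 = 5/8
((p2 -> p2) -> !(p2 && p2)) && (((p1 -> !p2) -> ((p1 && p1) <-> !p2)) && ((p1 && p2) -> !p2)) = 3/4 && 5/8 = 5/8
(((p1 <-> ((p3 && p2) && p1)) -> (((p2 <-> p1) && (p2 -> p3)) <-> (p2 -> (p2 <-> p1)))) <-> ((!p2 <-> p2) <-> ((p2 <-> p3) <-> (p2 <-> p2)))) && (((p2 -> p2) -> !(p2 && p2)) && (((p1 -> !p2) -> ((p1 && p1) <-> !p2)) && ((p1 && p2) -> !p2))) = 1/2 && 5/8 = 1/2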